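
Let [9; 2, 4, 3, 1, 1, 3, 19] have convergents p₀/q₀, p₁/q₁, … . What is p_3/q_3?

Using pₖ = aₖpₖ₋₁ + pₖ₋₂, qₖ = aₖqₖ₋₁ + qₖ₋₂ (with p₋₁=1, p₋₂=0, q₋₁=0, q₋₂=1):
  k=0: a=9, p=9, q=1
  k=1: a=2, p=19, q=2
  k=2: a=4, p=85, q=9
  k=3: a=3, p=274, q=29

274/29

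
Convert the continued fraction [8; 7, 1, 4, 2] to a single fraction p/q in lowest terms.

699/86

Fold from the inside: start with 2/1.
  4 + 1/2 = 9/2
  1 + 2/9 = 11/9
  7 + 9/11 = 86/11
  8 + 11/86 = 699/86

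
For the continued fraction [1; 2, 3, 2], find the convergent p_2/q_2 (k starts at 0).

10/7

Using pₖ = aₖpₖ₋₁ + pₖ₋₂, qₖ = aₖqₖ₋₁ + qₖ₋₂ (with p₋₁=1, p₋₂=0, q₋₁=0, q₋₂=1):
  k=0: a=1, p=1, q=1
  k=1: a=2, p=3, q=2
  k=2: a=3, p=10, q=7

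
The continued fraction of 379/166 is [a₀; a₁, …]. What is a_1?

3

379 = 2·166 + 47   →  a_0 = 2
166 = 3·47 + 25   →  a_1 = 3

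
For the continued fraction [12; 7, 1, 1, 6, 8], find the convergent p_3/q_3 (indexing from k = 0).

Using pₖ = aₖpₖ₋₁ + pₖ₋₂, qₖ = aₖqₖ₋₁ + qₖ₋₂ (with p₋₁=1, p₋₂=0, q₋₁=0, q₋₂=1):
  k=0: a=12, p=12, q=1
  k=1: a=7, p=85, q=7
  k=2: a=1, p=97, q=8
  k=3: a=1, p=182, q=15

182/15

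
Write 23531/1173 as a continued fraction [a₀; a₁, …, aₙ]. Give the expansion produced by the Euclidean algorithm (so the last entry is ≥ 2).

[20; 16, 1, 1, 11, 3]

23531 = 20×1173 + 71
1173 = 16×71 + 37
71 = 1×37 + 34
37 = 1×34 + 3
34 = 11×3 + 1
3 = 3×1 + 0  (stop)
So 23531/1173 = [20; 16, 1, 1, 11, 3].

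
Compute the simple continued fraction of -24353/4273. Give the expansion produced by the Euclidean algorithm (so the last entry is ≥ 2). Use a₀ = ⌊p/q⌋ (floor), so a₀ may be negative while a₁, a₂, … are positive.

-24353 = -6×4273 + 1285
4273 = 3×1285 + 418
1285 = 3×418 + 31
418 = 13×31 + 15
31 = 2×15 + 1
15 = 15×1 + 0  (stop)
So -24353/4273 = [-6; 3, 3, 13, 2, 15].

[-6; 3, 3, 13, 2, 15]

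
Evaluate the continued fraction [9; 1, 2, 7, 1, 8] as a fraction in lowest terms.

2149/222

Using pₖ = aₖpₖ₋₁ + pₖ₋₂ and qₖ = aₖqₖ₋₁ + qₖ₋₂:
  k=0: a=9, p=9, q=1
  k=1: a=1, p=10, q=1
  k=2: a=2, p=29, q=3
  k=3: a=7, p=213, q=22
  k=4: a=1, p=242, q=25
  k=5: a=8, p=2149, q=222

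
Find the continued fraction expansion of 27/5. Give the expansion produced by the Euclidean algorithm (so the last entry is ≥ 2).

[5; 2, 2]

27 = 5·5 + 2
5 = 2·2 + 1
2 = 2·1 + 0  (stop)
So 27/5 = [5; 2, 2].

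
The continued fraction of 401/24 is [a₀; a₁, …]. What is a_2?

2

401 = 16·24 + 17   →  a_0 = 16
24 = 1·17 + 7   →  a_1 = 1
17 = 2·7 + 3   →  a_2 = 2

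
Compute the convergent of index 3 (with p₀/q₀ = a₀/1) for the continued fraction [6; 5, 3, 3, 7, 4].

328/53

Using pₖ = aₖpₖ₋₁ + pₖ₋₂, qₖ = aₖqₖ₋₁ + qₖ₋₂ (with p₋₁=1, p₋₂=0, q₋₁=0, q₋₂=1):
  k=0: a=6, p=6, q=1
  k=1: a=5, p=31, q=5
  k=2: a=3, p=99, q=16
  k=3: a=3, p=328, q=53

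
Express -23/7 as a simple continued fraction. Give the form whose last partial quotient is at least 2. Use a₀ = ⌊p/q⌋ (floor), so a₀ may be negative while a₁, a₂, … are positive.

-23 = -4×7 + 5
7 = 1×5 + 2
5 = 2×2 + 1
2 = 2×1 + 0  (stop)
So -23/7 = [-4; 1, 2, 2].

[-4; 1, 2, 2]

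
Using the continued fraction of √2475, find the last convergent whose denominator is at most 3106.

79201/1592

√2475 = [49; 1, 2, 1, 98, …] (period length 4).
Convergents:
  p_0/q_0 = 49/1
  p_1/q_1 = 50/1
  p_2/q_2 = 149/3
  p_3/q_3 = 199/4
  p_4/q_4 = 19651/395
  p_5/q_5 = 19850/399
  p_6/q_6 = 59351/1193
  p_7/q_7 = 79201/1592
  p_8/q_8 = 7821049/157209
q_7 = 1592 ≤ 3106 < 157209 = q_8, so the answer is 79201/1592.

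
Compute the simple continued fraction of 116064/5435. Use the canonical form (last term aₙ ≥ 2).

[21; 2, 1, 4, 2, 12, 14]

116064 = 21·5435 + 1929
5435 = 2·1929 + 1577
1929 = 1·1577 + 352
1577 = 4·352 + 169
352 = 2·169 + 14
169 = 12·14 + 1
14 = 14·1 + 0  (stop)
So 116064/5435 = [21; 2, 1, 4, 2, 12, 14].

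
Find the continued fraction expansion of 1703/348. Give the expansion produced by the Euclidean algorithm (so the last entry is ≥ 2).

[4; 1, 8, 2, 2, 7]

1703 = 4*348 + 311
348 = 1*311 + 37
311 = 8*37 + 15
37 = 2*15 + 7
15 = 2*7 + 1
7 = 7*1 + 0  (stop)
So 1703/348 = [4; 1, 8, 2, 2, 7].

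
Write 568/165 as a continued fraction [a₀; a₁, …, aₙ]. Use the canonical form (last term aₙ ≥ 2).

568 = 3·165 + 73
165 = 2·73 + 19
73 = 3·19 + 16
19 = 1·16 + 3
16 = 5·3 + 1
3 = 3·1 + 0  (stop)
So 568/165 = [3; 2, 3, 1, 5, 3].

[3; 2, 3, 1, 5, 3]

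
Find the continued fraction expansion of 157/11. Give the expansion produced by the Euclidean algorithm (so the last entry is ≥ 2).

[14; 3, 1, 2]

157 = 14×11 + 3
11 = 3×3 + 2
3 = 1×2 + 1
2 = 2×1 + 0  (stop)
So 157/11 = [14; 3, 1, 2].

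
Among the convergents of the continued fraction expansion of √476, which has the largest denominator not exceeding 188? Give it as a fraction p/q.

√476 = [21; 1, 4, 2, 10, 2, 4, 1, 42, …] (period length 8).
Convergents:
  p_0/q_0 = 21/1
  p_1/q_1 = 22/1
  p_2/q_2 = 109/5
  p_3/q_3 = 240/11
  p_4/q_4 = 2509/115
  p_5/q_5 = 5258/241
q_4 = 115 ≤ 188 < 241 = q_5, so the answer is 2509/115.

2509/115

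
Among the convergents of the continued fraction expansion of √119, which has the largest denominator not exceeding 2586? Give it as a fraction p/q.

26170/2399

√119 = [10; 1, 9, 1, 20, …] (period length 4).
Convergents:
  p_0/q_0 = 10/1
  p_1/q_1 = 11/1
  p_2/q_2 = 109/10
  p_3/q_3 = 120/11
  p_4/q_4 = 2509/230
  p_5/q_5 = 2629/241
  p_6/q_6 = 26170/2399
  p_7/q_7 = 28799/2640
q_6 = 2399 ≤ 2586 < 2640 = q_7, so the answer is 26170/2399.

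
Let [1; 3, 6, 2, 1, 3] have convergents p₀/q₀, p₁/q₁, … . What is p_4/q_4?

79/60

Using pₖ = aₖpₖ₋₁ + pₖ₋₂, qₖ = aₖqₖ₋₁ + qₖ₋₂ (with p₋₁=1, p₋₂=0, q₋₁=0, q₋₂=1):
  k=0: a=1, p=1, q=1
  k=1: a=3, p=4, q=3
  k=2: a=6, p=25, q=19
  k=3: a=2, p=54, q=41
  k=4: a=1, p=79, q=60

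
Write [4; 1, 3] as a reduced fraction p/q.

19/4

Using pₖ = aₖpₖ₋₁ + pₖ₋₂ and qₖ = aₖqₖ₋₁ + qₖ₋₂:
  k=0: a=4, p=4, q=1
  k=1: a=1, p=5, q=1
  k=2: a=3, p=19, q=4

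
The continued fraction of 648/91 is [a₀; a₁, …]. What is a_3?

648 = 7·91 + 11   →  a_0 = 7
91 = 8·11 + 3   →  a_1 = 8
11 = 3·3 + 2   →  a_2 = 3
3 = 1·2 + 1   →  a_3 = 1

1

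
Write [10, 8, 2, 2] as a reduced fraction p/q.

425/42

Using pₖ = aₖpₖ₋₁ + pₖ₋₂ and qₖ = aₖqₖ₋₁ + qₖ₋₂:
  k=0: a=10, p=10, q=1
  k=1: a=8, p=81, q=8
  k=2: a=2, p=172, q=17
  k=3: a=2, p=425, q=42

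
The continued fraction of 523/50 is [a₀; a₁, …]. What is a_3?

1

523 = 10·50 + 23   →  a_0 = 10
50 = 2·23 + 4   →  a_1 = 2
23 = 5·4 + 3   →  a_2 = 5
4 = 1·3 + 1   →  a_3 = 1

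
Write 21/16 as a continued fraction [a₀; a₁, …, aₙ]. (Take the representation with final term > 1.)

21 = 1*16 + 5
16 = 3*5 + 1
5 = 5*1 + 0  (stop)
So 21/16 = [1; 3, 5].

[1; 3, 5]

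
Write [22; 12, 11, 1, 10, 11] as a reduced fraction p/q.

Fold from the inside: start with 11/1.
  10 + 1/11 = 111/11
  1 + 11/111 = 122/111
  11 + 111/122 = 1453/122
  12 + 122/1453 = 17558/1453
  22 + 1453/17558 = 387729/17558

387729/17558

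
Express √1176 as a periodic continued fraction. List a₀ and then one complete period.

a₀ = ⌊√1176⌋ = 34.
With m₀=0, d₀=1 and mₖ₊₁ = dₖaₖ − mₖ, dₖ₊₁ = (n − mₖ₊₁²)/dₖ, aₖ₊₁ = ⌊(a₀+mₖ₊₁)/dₖ₊₁⌋:
  k=1: m=34, d=20, a=3
  k=2: m=26, d=25, a=2
  k=3: m=24, d=24, a=2
  k=4: m=24, d=25, a=2
  k=5: m=26, d=20, a=3
  k=6: m=34, d=1, a=68
d=1 and a=2a₀=68 at k=6, so the next step gives (m, d) = (34, 20) again — its k=1 value — and the period has length 6.

[34; 3, 2, 2, 2, 3, 68]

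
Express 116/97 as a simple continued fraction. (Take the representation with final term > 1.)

[1; 5, 9, 2]

116 = 1·97 + 19
97 = 5·19 + 2
19 = 9·2 + 1
2 = 2·1 + 0  (stop)
So 116/97 = [1; 5, 9, 2].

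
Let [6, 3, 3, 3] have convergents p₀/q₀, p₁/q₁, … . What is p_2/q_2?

Using pₖ = aₖpₖ₋₁ + pₖ₋₂, qₖ = aₖqₖ₋₁ + qₖ₋₂ (with p₋₁=1, p₋₂=0, q₋₁=0, q₋₂=1):
  k=0: a=6, p=6, q=1
  k=1: a=3, p=19, q=3
  k=2: a=3, p=63, q=10

63/10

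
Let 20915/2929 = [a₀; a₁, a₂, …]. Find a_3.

20915 = 7·2929 + 412   →  a_0 = 7
2929 = 7·412 + 45   →  a_1 = 7
412 = 9·45 + 7   →  a_2 = 9
45 = 6·7 + 3   →  a_3 = 6

6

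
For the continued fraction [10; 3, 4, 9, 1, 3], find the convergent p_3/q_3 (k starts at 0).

1237/120

Using pₖ = aₖpₖ₋₁ + pₖ₋₂, qₖ = aₖqₖ₋₁ + qₖ₋₂ (with p₋₁=1, p₋₂=0, q₋₁=0, q₋₂=1):
  k=0: a=10, p=10, q=1
  k=1: a=3, p=31, q=3
  k=2: a=4, p=134, q=13
  k=3: a=9, p=1237, q=120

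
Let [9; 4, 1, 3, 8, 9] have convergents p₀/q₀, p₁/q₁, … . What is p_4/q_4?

Using pₖ = aₖpₖ₋₁ + pₖ₋₂, qₖ = aₖqₖ₋₁ + qₖ₋₂ (with p₋₁=1, p₋₂=0, q₋₁=0, q₋₂=1):
  k=0: a=9, p=9, q=1
  k=1: a=4, p=37, q=4
  k=2: a=1, p=46, q=5
  k=3: a=3, p=175, q=19
  k=4: a=8, p=1446, q=157

1446/157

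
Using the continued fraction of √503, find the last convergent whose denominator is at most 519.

10541/470

√503 = [22; 2, 2, 1, 21, 1, 2, 2, 44, …] (period length 8).
Convergents:
  p_0/q_0 = 22/1
  p_1/q_1 = 45/2
  p_2/q_2 = 112/5
  p_3/q_3 = 157/7
  p_4/q_4 = 3409/152
  p_5/q_5 = 3566/159
  p_6/q_6 = 10541/470
  p_7/q_7 = 24648/1099
q_6 = 470 ≤ 519 < 1099 = q_7, so the answer is 10541/470.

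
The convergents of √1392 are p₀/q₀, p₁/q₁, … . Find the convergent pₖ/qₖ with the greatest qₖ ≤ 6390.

116443/3121

√1392 = [37; 3, 4, 3, 74, …] (period length 4).
Convergents:
  p_0/q_0 = 37/1
  p_1/q_1 = 112/3
  p_2/q_2 = 485/13
  p_3/q_3 = 1567/42
  p_4/q_4 = 116443/3121
  p_5/q_5 = 350896/9405
q_4 = 3121 ≤ 6390 < 9405 = q_5, so the answer is 116443/3121.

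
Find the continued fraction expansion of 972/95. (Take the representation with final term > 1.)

972 = 10×95 + 22
95 = 4×22 + 7
22 = 3×7 + 1
7 = 7×1 + 0  (stop)
So 972/95 = [10; 4, 3, 7].

[10; 4, 3, 7]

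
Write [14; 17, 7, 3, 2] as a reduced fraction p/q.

Fold from the inside: start with 2/1.
  3 + 1/2 = 7/2
  7 + 2/7 = 51/7
  17 + 7/51 = 874/51
  14 + 51/874 = 12287/874

12287/874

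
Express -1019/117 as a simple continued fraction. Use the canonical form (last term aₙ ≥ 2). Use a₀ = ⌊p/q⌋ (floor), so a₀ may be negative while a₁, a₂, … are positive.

[-9; 3, 2, 3, 1, 3]

-1019 = -9×117 + 34
117 = 3×34 + 15
34 = 2×15 + 4
15 = 3×4 + 3
4 = 1×3 + 1
3 = 3×1 + 0  (stop)
So -1019/117 = [-9; 3, 2, 3, 1, 3].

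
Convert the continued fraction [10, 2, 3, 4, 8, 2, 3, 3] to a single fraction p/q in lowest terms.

62401/5981

Fold from the inside: start with 3/1.
  3 + 1/3 = 10/3
  2 + 3/10 = 23/10
  8 + 10/23 = 194/23
  4 + 23/194 = 799/194
  3 + 194/799 = 2591/799
  2 + 799/2591 = 5981/2591
  10 + 2591/5981 = 62401/5981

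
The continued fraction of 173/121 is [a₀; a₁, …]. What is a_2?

173 = 1·121 + 52   →  a_0 = 1
121 = 2·52 + 17   →  a_1 = 2
52 = 3·17 + 1   →  a_2 = 3

3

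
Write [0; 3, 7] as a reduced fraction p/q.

7/22

Fold from the inside: start with 7/1.
  3 + 1/7 = 22/7
  0 + 7/22 = 7/22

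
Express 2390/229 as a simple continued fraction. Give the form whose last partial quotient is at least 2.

[10; 2, 3, 2, 4, 3]

2390 = 10·229 + 100
229 = 2·100 + 29
100 = 3·29 + 13
29 = 2·13 + 3
13 = 4·3 + 1
3 = 3·1 + 0  (stop)
So 2390/229 = [10; 2, 3, 2, 4, 3].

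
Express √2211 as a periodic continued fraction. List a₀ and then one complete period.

a₀ = ⌊√2211⌋ = 47.
With m₀=0, d₀=1 and mₖ₊₁ = dₖaₖ − mₖ, dₖ₊₁ = (n − mₖ₊₁²)/dₖ, aₖ₊₁ = ⌊(a₀+mₖ₊₁)/dₖ₊₁⌋:
  k=1: m=47, d=2, a=47
  k=2: m=47, d=1, a=94
d=1 and a=2a₀=94 at k=2, so the next step gives (m, d) = (47, 2) again — its k=1 value — and the period has length 2.

[47; 47, 94]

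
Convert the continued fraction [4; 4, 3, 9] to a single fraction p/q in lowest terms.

512/121

Using pₖ = aₖpₖ₋₁ + pₖ₋₂ and qₖ = aₖqₖ₋₁ + qₖ₋₂:
  k=0: a=4, p=4, q=1
  k=1: a=4, p=17, q=4
  k=2: a=3, p=55, q=13
  k=3: a=9, p=512, q=121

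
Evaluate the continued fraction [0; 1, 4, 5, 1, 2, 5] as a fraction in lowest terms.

Using pₖ = aₖpₖ₋₁ + pₖ₋₂ and qₖ = aₖqₖ₋₁ + qₖ₋₂:
  k=0: a=0, p=0, q=1
  k=1: a=1, p=1, q=1
  k=2: a=4, p=4, q=5
  k=3: a=5, p=21, q=26
  k=4: a=1, p=25, q=31
  k=5: a=2, p=71, q=88
  k=6: a=5, p=380, q=471

380/471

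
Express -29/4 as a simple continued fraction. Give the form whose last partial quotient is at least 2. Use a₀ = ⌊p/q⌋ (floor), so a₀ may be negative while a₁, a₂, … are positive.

-29 = -8×4 + 3
4 = 1×3 + 1
3 = 3×1 + 0  (stop)
So -29/4 = [-8; 1, 3].

[-8; 1, 3]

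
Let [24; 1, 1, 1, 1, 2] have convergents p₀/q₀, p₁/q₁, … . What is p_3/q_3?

74/3

Using pₖ = aₖpₖ₋₁ + pₖ₋₂, qₖ = aₖqₖ₋₁ + qₖ₋₂ (with p₋₁=1, p₋₂=0, q₋₁=0, q₋₂=1):
  k=0: a=24, p=24, q=1
  k=1: a=1, p=25, q=1
  k=2: a=1, p=49, q=2
  k=3: a=1, p=74, q=3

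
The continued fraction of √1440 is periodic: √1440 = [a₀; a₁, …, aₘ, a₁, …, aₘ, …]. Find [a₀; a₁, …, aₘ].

[37; 1, 17, 1, 74]

a₀ = ⌊√1440⌋ = 37.
With m₀=0, d₀=1 and mₖ₊₁ = dₖaₖ − mₖ, dₖ₊₁ = (n − mₖ₊₁²)/dₖ, aₖ₊₁ = ⌊(a₀+mₖ₊₁)/dₖ₊₁⌋:
  k=1: m=37, d=71, a=1
  k=2: m=34, d=4, a=17
  k=3: m=34, d=71, a=1
  k=4: m=37, d=1, a=74
d=1 and a=2a₀=74 at k=4, so the next step gives (m, d) = (37, 71) again — its k=1 value — and the period has length 4.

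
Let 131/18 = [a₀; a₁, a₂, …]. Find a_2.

1

131 = 7·18 + 5   →  a_0 = 7
18 = 3·5 + 3   →  a_1 = 3
5 = 1·3 + 2   →  a_2 = 1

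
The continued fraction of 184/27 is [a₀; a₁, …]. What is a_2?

184 = 6·27 + 22   →  a_0 = 6
27 = 1·22 + 5   →  a_1 = 1
22 = 4·5 + 2   →  a_2 = 4

4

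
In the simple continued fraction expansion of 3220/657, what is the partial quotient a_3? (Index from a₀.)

3220 = 4·657 + 592   →  a_0 = 4
657 = 1·592 + 65   →  a_1 = 1
592 = 9·65 + 7   →  a_2 = 9
65 = 9·7 + 2   →  a_3 = 9

9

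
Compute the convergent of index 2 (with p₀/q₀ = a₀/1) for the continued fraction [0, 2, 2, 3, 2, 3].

2/5

Using pₖ = aₖpₖ₋₁ + pₖ₋₂, qₖ = aₖqₖ₋₁ + qₖ₋₂ (with p₋₁=1, p₋₂=0, q₋₁=0, q₋₂=1):
  k=0: a=0, p=0, q=1
  k=1: a=2, p=1, q=2
  k=2: a=2, p=2, q=5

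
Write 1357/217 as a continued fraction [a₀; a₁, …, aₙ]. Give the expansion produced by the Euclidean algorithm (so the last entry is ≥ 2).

[6; 3, 1, 17, 3]

1357 = 6×217 + 55
217 = 3×55 + 52
55 = 1×52 + 3
52 = 17×3 + 1
3 = 3×1 + 0  (stop)
So 1357/217 = [6; 3, 1, 17, 3].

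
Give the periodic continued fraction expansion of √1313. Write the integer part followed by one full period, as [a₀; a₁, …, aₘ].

a₀ = ⌊√1313⌋ = 36.
With m₀=0, d₀=1 and mₖ₊₁ = dₖaₖ − mₖ, dₖ₊₁ = (n − mₖ₊₁²)/dₖ, aₖ₊₁ = ⌊(a₀+mₖ₊₁)/dₖ₊₁⌋:
  k=1: m=36, d=17, a=4
  k=2: m=32, d=17, a=4
  k=3: m=36, d=1, a=72
d=1 and a=2a₀=72 at k=3, so the next step gives (m, d) = (36, 17) again — its k=1 value — and the period has length 3.

[36; 4, 4, 72]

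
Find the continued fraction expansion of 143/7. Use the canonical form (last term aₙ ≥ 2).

[20; 2, 3]

143 = 20*7 + 3
7 = 2*3 + 1
3 = 3*1 + 0  (stop)
So 143/7 = [20; 2, 3].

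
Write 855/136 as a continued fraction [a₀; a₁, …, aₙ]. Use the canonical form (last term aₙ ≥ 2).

[6; 3, 2, 19]

855 = 6·136 + 39
136 = 3·39 + 19
39 = 2·19 + 1
19 = 19·1 + 0  (stop)
So 855/136 = [6; 3, 2, 19].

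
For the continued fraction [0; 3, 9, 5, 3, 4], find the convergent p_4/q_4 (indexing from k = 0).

Using pₖ = aₖpₖ₋₁ + pₖ₋₂, qₖ = aₖqₖ₋₁ + qₖ₋₂ (with p₋₁=1, p₋₂=0, q₋₁=0, q₋₂=1):
  k=0: a=0, p=0, q=1
  k=1: a=3, p=1, q=3
  k=2: a=9, p=9, q=28
  k=3: a=5, p=46, q=143
  k=4: a=3, p=147, q=457

147/457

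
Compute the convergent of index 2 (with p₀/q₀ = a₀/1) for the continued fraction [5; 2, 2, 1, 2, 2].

27/5

Using pₖ = aₖpₖ₋₁ + pₖ₋₂, qₖ = aₖqₖ₋₁ + qₖ₋₂ (with p₋₁=1, p₋₂=0, q₋₁=0, q₋₂=1):
  k=0: a=5, p=5, q=1
  k=1: a=2, p=11, q=2
  k=2: a=2, p=27, q=5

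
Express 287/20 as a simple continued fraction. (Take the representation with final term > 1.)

287 = 14·20 + 7
20 = 2·7 + 6
7 = 1·6 + 1
6 = 6·1 + 0  (stop)
So 287/20 = [14; 2, 1, 6].

[14; 2, 1, 6]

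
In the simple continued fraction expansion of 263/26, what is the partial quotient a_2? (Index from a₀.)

263 = 10·26 + 3   →  a_0 = 10
26 = 8·3 + 2   →  a_1 = 8
3 = 1·2 + 1   →  a_2 = 1

1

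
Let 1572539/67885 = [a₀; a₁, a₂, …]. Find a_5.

1572539 = 23·67885 + 11184   →  a_0 = 23
67885 = 6·11184 + 781   →  a_1 = 6
11184 = 14·781 + 250   →  a_2 = 14
781 = 3·250 + 31   →  a_3 = 3
250 = 8·31 + 2   →  a_4 = 8
31 = 15·2 + 1   →  a_5 = 15

15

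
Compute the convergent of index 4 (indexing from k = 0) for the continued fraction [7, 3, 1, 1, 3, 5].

Using pₖ = aₖpₖ₋₁ + pₖ₋₂, qₖ = aₖqₖ₋₁ + qₖ₋₂ (with p₋₁=1, p₋₂=0, q₋₁=0, q₋₂=1):
  k=0: a=7, p=7, q=1
  k=1: a=3, p=22, q=3
  k=2: a=1, p=29, q=4
  k=3: a=1, p=51, q=7
  k=4: a=3, p=182, q=25

182/25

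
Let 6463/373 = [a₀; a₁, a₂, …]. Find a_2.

6463 = 17·373 + 122   →  a_0 = 17
373 = 3·122 + 7   →  a_1 = 3
122 = 17·7 + 3   →  a_2 = 17

17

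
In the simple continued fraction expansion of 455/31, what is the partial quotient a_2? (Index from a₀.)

2

455 = 14·31 + 21   →  a_0 = 14
31 = 1·21 + 10   →  a_1 = 1
21 = 2·10 + 1   →  a_2 = 2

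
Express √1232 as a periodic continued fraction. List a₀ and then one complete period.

a₀ = ⌊√1232⌋ = 35.

[35; 10, 70]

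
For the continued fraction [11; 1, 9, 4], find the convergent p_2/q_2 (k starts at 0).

Using pₖ = aₖpₖ₋₁ + pₖ₋₂, qₖ = aₖqₖ₋₁ + qₖ₋₂ (with p₋₁=1, p₋₂=0, q₋₁=0, q₋₂=1):
  k=0: a=11, p=11, q=1
  k=1: a=1, p=12, q=1
  k=2: a=9, p=119, q=10

119/10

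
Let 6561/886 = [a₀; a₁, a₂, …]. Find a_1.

2

6561 = 7·886 + 359   →  a_0 = 7
886 = 2·359 + 168   →  a_1 = 2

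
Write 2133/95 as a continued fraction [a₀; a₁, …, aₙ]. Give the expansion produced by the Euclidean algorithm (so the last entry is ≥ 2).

[22; 2, 4, 1, 3, 2]

2133 = 22·95 + 43
95 = 2·43 + 9
43 = 4·9 + 7
9 = 1·7 + 2
7 = 3·2 + 1
2 = 2·1 + 0  (stop)
So 2133/95 = [22; 2, 4, 1, 3, 2].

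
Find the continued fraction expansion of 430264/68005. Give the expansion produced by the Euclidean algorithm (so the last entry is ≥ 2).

[6; 3, 17, 15, 1, 2, 3, 8]

430264 = 6×68005 + 22234
68005 = 3×22234 + 1303
22234 = 17×1303 + 83
1303 = 15×83 + 58
83 = 1×58 + 25
58 = 2×25 + 8
25 = 3×8 + 1
8 = 8×1 + 0  (stop)
So 430264/68005 = [6; 3, 17, 15, 1, 2, 3, 8].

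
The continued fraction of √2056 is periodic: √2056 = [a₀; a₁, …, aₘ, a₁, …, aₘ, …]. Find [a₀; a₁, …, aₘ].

[45; 2, 1, 10, 1, 2, 90]

a₀ = ⌊√2056⌋ = 45.
With m₀=0, d₀=1 and mₖ₊₁ = dₖaₖ − mₖ, dₖ₊₁ = (n − mₖ₊₁²)/dₖ, aₖ₊₁ = ⌊(a₀+mₖ₊₁)/dₖ₊₁⌋:
  k=1: m=45, d=31, a=2
  k=2: m=17, d=57, a=1
  k=3: m=40, d=8, a=10
  k=4: m=40, d=57, a=1
  k=5: m=17, d=31, a=2
  k=6: m=45, d=1, a=90
d=1 and a=2a₀=90 at k=6, so the next step gives (m, d) = (45, 31) again — its k=1 value — and the period has length 6.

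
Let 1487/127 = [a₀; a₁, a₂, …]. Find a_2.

2

1487 = 11·127 + 90   →  a_0 = 11
127 = 1·90 + 37   →  a_1 = 1
90 = 2·37 + 16   →  a_2 = 2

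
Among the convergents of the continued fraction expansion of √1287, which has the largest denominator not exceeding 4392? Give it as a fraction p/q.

144109/4017

√1287 = [35; 1, 6, 1, 70, …] (period length 4).
Convergents:
  p_0/q_0 = 35/1
  p_1/q_1 = 36/1
  p_2/q_2 = 251/7
  p_3/q_3 = 287/8
  p_4/q_4 = 20341/567
  p_5/q_5 = 20628/575
  p_6/q_6 = 144109/4017
  p_7/q_7 = 164737/4592
q_6 = 4017 ≤ 4392 < 4592 = q_7, so the answer is 144109/4017.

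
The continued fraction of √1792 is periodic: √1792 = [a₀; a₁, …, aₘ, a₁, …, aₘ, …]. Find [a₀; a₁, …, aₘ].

[42; 3, 84]

a₀ = ⌊√1792⌋ = 42.
With m₀=0, d₀=1 and mₖ₊₁ = dₖaₖ − mₖ, dₖ₊₁ = (n − mₖ₊₁²)/dₖ, aₖ₊₁ = ⌊(a₀+mₖ₊₁)/dₖ₊₁⌋:
  k=1: m=42, d=28, a=3
  k=2: m=42, d=1, a=84
d=1 and a=2a₀=84 at k=2, so the next step gives (m, d) = (42, 28) again — its k=1 value — and the period has length 2.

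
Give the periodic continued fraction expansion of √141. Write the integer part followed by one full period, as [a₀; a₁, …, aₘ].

a₀ = ⌊√141⌋ = 11.
With m₀=0, d₀=1 and mₖ₊₁ = dₖaₖ − mₖ, dₖ₊₁ = (n − mₖ₊₁²)/dₖ, aₖ₊₁ = ⌊(a₀+mₖ₊₁)/dₖ₊₁⌋:
  k=1: m=11, d=20, a=1
  k=2: m=9, d=3, a=6
  k=3: m=9, d=20, a=1
  k=4: m=11, d=1, a=22
d=1 and a=2a₀=22 at k=4, so the next step gives (m, d) = (11, 20) again — its k=1 value — and the period has length 4.

[11; 1, 6, 1, 22]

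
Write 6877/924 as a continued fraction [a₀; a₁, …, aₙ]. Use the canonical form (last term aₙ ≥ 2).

6877 = 7·924 + 409
924 = 2·409 + 106
409 = 3·106 + 91
106 = 1·91 + 15
91 = 6·15 + 1
15 = 15·1 + 0  (stop)
So 6877/924 = [7; 2, 3, 1, 6, 15].

[7; 2, 3, 1, 6, 15]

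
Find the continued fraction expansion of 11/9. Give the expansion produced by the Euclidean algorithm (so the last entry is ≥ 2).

[1; 4, 2]

11 = 1*9 + 2
9 = 4*2 + 1
2 = 2*1 + 0  (stop)
So 11/9 = [1; 4, 2].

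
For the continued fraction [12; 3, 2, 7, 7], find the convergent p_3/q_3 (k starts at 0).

Using pₖ = aₖpₖ₋₁ + pₖ₋₂, qₖ = aₖqₖ₋₁ + qₖ₋₂ (with p₋₁=1, p₋₂=0, q₋₁=0, q₋₂=1):
  k=0: a=12, p=12, q=1
  k=1: a=3, p=37, q=3
  k=2: a=2, p=86, q=7
  k=3: a=7, p=639, q=52

639/52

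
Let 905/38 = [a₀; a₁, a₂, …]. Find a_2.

4

905 = 23·38 + 31   →  a_0 = 23
38 = 1·31 + 7   →  a_1 = 1
31 = 4·7 + 3   →  a_2 = 4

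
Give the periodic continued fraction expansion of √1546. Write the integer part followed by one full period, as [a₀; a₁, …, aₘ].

[39; 3, 7, 1, 1, 7, 3, 78]

a₀ = ⌊√1546⌋ = 39.
With m₀=0, d₀=1 and mₖ₊₁ = dₖaₖ − mₖ, dₖ₊₁ = (n − mₖ₊₁²)/dₖ, aₖ₊₁ = ⌊(a₀+mₖ₊₁)/dₖ₊₁⌋:
  k=1: m=39, d=25, a=3
  k=2: m=36, d=10, a=7
  k=3: m=34, d=39, a=1
  k=4: m=5, d=39, a=1
  k=5: m=34, d=10, a=7
  k=6: m=36, d=25, a=3
  k=7: m=39, d=1, a=78
d=1 and a=2a₀=78 at k=7, so the next step gives (m, d) = (39, 25) again — its k=1 value — and the period has length 7.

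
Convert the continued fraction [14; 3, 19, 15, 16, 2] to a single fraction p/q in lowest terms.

414426/28925

Using pₖ = aₖpₖ₋₁ + pₖ₋₂ and qₖ = aₖqₖ₋₁ + qₖ₋₂:
  k=0: a=14, p=14, q=1
  k=1: a=3, p=43, q=3
  k=2: a=19, p=831, q=58
  k=3: a=15, p=12508, q=873
  k=4: a=16, p=200959, q=14026
  k=5: a=2, p=414426, q=28925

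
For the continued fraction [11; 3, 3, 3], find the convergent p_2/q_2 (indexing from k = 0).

Using pₖ = aₖpₖ₋₁ + pₖ₋₂, qₖ = aₖqₖ₋₁ + qₖ₋₂ (with p₋₁=1, p₋₂=0, q₋₁=0, q₋₂=1):
  k=0: a=11, p=11, q=1
  k=1: a=3, p=34, q=3
  k=2: a=3, p=113, q=10

113/10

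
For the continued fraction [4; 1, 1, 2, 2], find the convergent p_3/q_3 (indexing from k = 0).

Using pₖ = aₖpₖ₋₁ + pₖ₋₂, qₖ = aₖqₖ₋₁ + qₖ₋₂ (with p₋₁=1, p₋₂=0, q₋₁=0, q₋₂=1):
  k=0: a=4, p=4, q=1
  k=1: a=1, p=5, q=1
  k=2: a=1, p=9, q=2
  k=3: a=2, p=23, q=5

23/5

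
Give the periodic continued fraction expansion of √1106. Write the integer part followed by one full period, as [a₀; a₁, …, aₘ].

a₀ = ⌊√1106⌋ = 33.
With m₀=0, d₀=1 and mₖ₊₁ = dₖaₖ − mₖ, dₖ₊₁ = (n − mₖ₊₁²)/dₖ, aₖ₊₁ = ⌊(a₀+mₖ₊₁)/dₖ₊₁⌋:
  k=1: m=33, d=17, a=3
  k=2: m=18, d=46, a=1
  k=3: m=28, d=7, a=8
  k=4: m=28, d=46, a=1
  k=5: m=18, d=17, a=3
  k=6: m=33, d=1, a=66
d=1 and a=2a₀=66 at k=6, so the next step gives (m, d) = (33, 17) again — its k=1 value — and the period has length 6.

[33; 3, 1, 8, 1, 3, 66]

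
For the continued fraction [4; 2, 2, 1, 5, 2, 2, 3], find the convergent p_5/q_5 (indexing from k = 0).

385/87

Using pₖ = aₖpₖ₋₁ + pₖ₋₂, qₖ = aₖqₖ₋₁ + qₖ₋₂ (with p₋₁=1, p₋₂=0, q₋₁=0, q₋₂=1):
  k=0: a=4, p=4, q=1
  k=1: a=2, p=9, q=2
  k=2: a=2, p=22, q=5
  k=3: a=1, p=31, q=7
  k=4: a=5, p=177, q=40
  k=5: a=2, p=385, q=87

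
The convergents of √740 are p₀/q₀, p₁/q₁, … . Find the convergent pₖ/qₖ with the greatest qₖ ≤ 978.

9249/340

√740 = [27; 4, 1, 12, 1, 4, 54, …] (period length 6).
Convergents:
  p_0/q_0 = 27/1
  p_1/q_1 = 109/4
  p_2/q_2 = 136/5
  p_3/q_3 = 1741/64
  p_4/q_4 = 1877/69
  p_5/q_5 = 9249/340
  p_6/q_6 = 501323/18429
q_5 = 340 ≤ 978 < 18429 = q_6, so the answer is 9249/340.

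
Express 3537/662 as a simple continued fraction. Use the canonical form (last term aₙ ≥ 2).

3537 = 5·662 + 227
662 = 2·227 + 208
227 = 1·208 + 19
208 = 10·19 + 18
19 = 1·18 + 1
18 = 18·1 + 0  (stop)
So 3537/662 = [5; 2, 1, 10, 1, 18].

[5; 2, 1, 10, 1, 18]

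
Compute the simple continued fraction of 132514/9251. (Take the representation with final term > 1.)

132514 = 14*9251 + 3000
9251 = 3*3000 + 251
3000 = 11*251 + 239
251 = 1*239 + 12
239 = 19*12 + 11
12 = 1*11 + 1
11 = 11*1 + 0  (stop)
So 132514/9251 = [14; 3, 11, 1, 19, 1, 11].

[14; 3, 11, 1, 19, 1, 11]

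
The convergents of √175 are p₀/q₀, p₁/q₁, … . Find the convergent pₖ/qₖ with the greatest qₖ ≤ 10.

119/9

√175 = [13; 4, 2, 1, 2, 4, 26, …] (period length 6).
Convergents:
  p_0/q_0 = 13/1
  p_1/q_1 = 53/4
  p_2/q_2 = 119/9
  p_3/q_3 = 172/13
q_2 = 9 ≤ 10 < 13 = q_3, so the answer is 119/9.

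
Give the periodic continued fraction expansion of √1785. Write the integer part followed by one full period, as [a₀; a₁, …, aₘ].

a₀ = ⌊√1785⌋ = 42.
With m₀=0, d₀=1 and mₖ₊₁ = dₖaₖ − mₖ, dₖ₊₁ = (n − mₖ₊₁²)/dₖ, aₖ₊₁ = ⌊(a₀+mₖ₊₁)/dₖ₊₁⌋:
  k=1: m=42, d=21, a=4
  k=2: m=42, d=1, a=84
d=1 and a=2a₀=84 at k=2, so the next step gives (m, d) = (42, 21) again — its k=1 value — and the period has length 2.

[42; 4, 84]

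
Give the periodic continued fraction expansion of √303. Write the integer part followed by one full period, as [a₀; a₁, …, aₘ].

a₀ = ⌊√303⌋ = 17.
With m₀=0, d₀=1 and mₖ₊₁ = dₖaₖ − mₖ, dₖ₊₁ = (n − mₖ₊₁²)/dₖ, aₖ₊₁ = ⌊(a₀+mₖ₊₁)/dₖ₊₁⌋:
  k=1: m=17, d=14, a=2
  k=2: m=11, d=13, a=2
  k=3: m=15, d=6, a=5
  k=4: m=15, d=13, a=2
  k=5: m=11, d=14, a=2
  k=6: m=17, d=1, a=34
d=1 and a=2a₀=34 at k=6, so the next step gives (m, d) = (17, 14) again — its k=1 value — and the period has length 6.

[17; 2, 2, 5, 2, 2, 34]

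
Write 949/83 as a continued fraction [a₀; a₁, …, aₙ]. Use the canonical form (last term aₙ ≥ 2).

949 = 11·83 + 36
83 = 2·36 + 11
36 = 3·11 + 3
11 = 3·3 + 2
3 = 1·2 + 1
2 = 2·1 + 0  (stop)
So 949/83 = [11; 2, 3, 3, 1, 2].

[11; 2, 3, 3, 1, 2]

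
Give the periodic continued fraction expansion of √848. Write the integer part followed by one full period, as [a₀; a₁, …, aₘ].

[29; 8, 3, 3, 3, 8, 58]

a₀ = ⌊√848⌋ = 29.
With m₀=0, d₀=1 and mₖ₊₁ = dₖaₖ − mₖ, dₖ₊₁ = (n − mₖ₊₁²)/dₖ, aₖ₊₁ = ⌊(a₀+mₖ₊₁)/dₖ₊₁⌋:
  k=1: m=29, d=7, a=8
  k=2: m=27, d=17, a=3
  k=3: m=24, d=16, a=3
  k=4: m=24, d=17, a=3
  k=5: m=27, d=7, a=8
  k=6: m=29, d=1, a=58
d=1 and a=2a₀=58 at k=6, so the next step gives (m, d) = (29, 7) again — its k=1 value — and the period has length 6.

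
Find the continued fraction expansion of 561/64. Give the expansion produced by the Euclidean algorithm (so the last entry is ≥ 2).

[8; 1, 3, 3, 1, 3]

561 = 8*64 + 49
64 = 1*49 + 15
49 = 3*15 + 4
15 = 3*4 + 3
4 = 1*3 + 1
3 = 3*1 + 0  (stop)
So 561/64 = [8; 1, 3, 3, 1, 3].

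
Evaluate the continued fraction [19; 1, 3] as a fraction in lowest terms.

79/4

Fold from the inside: start with 3/1.
  1 + 1/3 = 4/3
  19 + 3/4 = 79/4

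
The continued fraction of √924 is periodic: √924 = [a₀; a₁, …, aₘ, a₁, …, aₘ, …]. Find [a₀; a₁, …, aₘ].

a₀ = ⌊√924⌋ = 30.
With m₀=0, d₀=1 and mₖ₊₁ = dₖaₖ − mₖ, dₖ₊₁ = (n − mₖ₊₁²)/dₖ, aₖ₊₁ = ⌊(a₀+mₖ₊₁)/dₖ₊₁⌋:
  k=1: m=30, d=24, a=2
  k=2: m=18, d=25, a=1
  k=3: m=7, d=35, a=1
  k=4: m=28, d=4, a=14
  k=5: m=28, d=35, a=1
  k=6: m=7, d=25, a=1
  k=7: m=18, d=24, a=2
  k=8: m=30, d=1, a=60
d=1 and a=2a₀=60 at k=8, so the next step gives (m, d) = (30, 24) again — its k=1 value — and the period has length 8.

[30; 2, 1, 1, 14, 1, 1, 2, 60]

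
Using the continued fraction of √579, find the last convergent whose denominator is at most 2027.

√579 = [24; 16, 48, …] (period length 2).
Convergents:
  p_0/q_0 = 24/1
  p_1/q_1 = 385/16
  p_2/q_2 = 18504/769
  p_3/q_3 = 296449/12320
q_2 = 769 ≤ 2027 < 12320 = q_3, so the answer is 18504/769.

18504/769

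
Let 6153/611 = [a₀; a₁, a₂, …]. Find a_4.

6153 = 10·611 + 43   →  a_0 = 10
611 = 14·43 + 9   →  a_1 = 14
43 = 4·9 + 7   →  a_2 = 4
9 = 1·7 + 2   →  a_3 = 1
7 = 3·2 + 1   →  a_4 = 3

3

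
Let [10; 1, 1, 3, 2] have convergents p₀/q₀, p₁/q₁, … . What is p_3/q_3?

Using pₖ = aₖpₖ₋₁ + pₖ₋₂, qₖ = aₖqₖ₋₁ + qₖ₋₂ (with p₋₁=1, p₋₂=0, q₋₁=0, q₋₂=1):
  k=0: a=10, p=10, q=1
  k=1: a=1, p=11, q=1
  k=2: a=1, p=21, q=2
  k=3: a=3, p=74, q=7

74/7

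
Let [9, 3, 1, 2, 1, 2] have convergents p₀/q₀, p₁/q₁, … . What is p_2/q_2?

Using pₖ = aₖpₖ₋₁ + pₖ₋₂, qₖ = aₖqₖ₋₁ + qₖ₋₂ (with p₋₁=1, p₋₂=0, q₋₁=0, q₋₂=1):
  k=0: a=9, p=9, q=1
  k=1: a=3, p=28, q=3
  k=2: a=1, p=37, q=4

37/4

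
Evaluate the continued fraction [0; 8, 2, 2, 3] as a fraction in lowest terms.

17/143

Fold from the inside: start with 3/1.
  2 + 1/3 = 7/3
  2 + 3/7 = 17/7
  8 + 7/17 = 143/17
  0 + 17/143 = 17/143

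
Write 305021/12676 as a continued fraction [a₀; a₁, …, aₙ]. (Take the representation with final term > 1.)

[24; 15, 1, 9, 2, 18, 2]

305021 = 24*12676 + 797
12676 = 15*797 + 721
797 = 1*721 + 76
721 = 9*76 + 37
76 = 2*37 + 2
37 = 18*2 + 1
2 = 2*1 + 0  (stop)
So 305021/12676 = [24; 15, 1, 9, 2, 18, 2].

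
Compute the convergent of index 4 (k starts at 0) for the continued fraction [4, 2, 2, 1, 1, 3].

Using pₖ = aₖpₖ₋₁ + pₖ₋₂, qₖ = aₖqₖ₋₁ + qₖ₋₂ (with p₋₁=1, p₋₂=0, q₋₁=0, q₋₂=1):
  k=0: a=4, p=4, q=1
  k=1: a=2, p=9, q=2
  k=2: a=2, p=22, q=5
  k=3: a=1, p=31, q=7
  k=4: a=1, p=53, q=12

53/12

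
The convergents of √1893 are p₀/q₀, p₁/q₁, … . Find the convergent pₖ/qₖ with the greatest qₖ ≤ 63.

2567/59

√1893 = [43; 1, 1, 28, 1, 1, 86, …] (period length 6).
Convergents:
  p_0/q_0 = 43/1
  p_1/q_1 = 44/1
  p_2/q_2 = 87/2
  p_3/q_3 = 2480/57
  p_4/q_4 = 2567/59
  p_5/q_5 = 5047/116
q_4 = 59 ≤ 63 < 116 = q_5, so the answer is 2567/59.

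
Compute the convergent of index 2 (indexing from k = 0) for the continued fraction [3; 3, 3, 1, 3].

33/10

Using pₖ = aₖpₖ₋₁ + pₖ₋₂, qₖ = aₖqₖ₋₁ + qₖ₋₂ (with p₋₁=1, p₋₂=0, q₋₁=0, q₋₂=1):
  k=0: a=3, p=3, q=1
  k=1: a=3, p=10, q=3
  k=2: a=3, p=33, q=10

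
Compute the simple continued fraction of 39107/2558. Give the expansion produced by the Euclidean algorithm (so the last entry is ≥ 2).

39107 = 15×2558 + 737
2558 = 3×737 + 347
737 = 2×347 + 43
347 = 8×43 + 3
43 = 14×3 + 1
3 = 3×1 + 0  (stop)
So 39107/2558 = [15; 3, 2, 8, 14, 3].

[15; 3, 2, 8, 14, 3]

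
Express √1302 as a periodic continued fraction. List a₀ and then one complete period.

a₀ = ⌊√1302⌋ = 36.
With m₀=0, d₀=1 and mₖ₊₁ = dₖaₖ − mₖ, dₖ₊₁ = (n − mₖ₊₁²)/dₖ, aₖ₊₁ = ⌊(a₀+mₖ₊₁)/dₖ₊₁⌋:
  k=1: m=36, d=6, a=12
  k=2: m=36, d=1, a=72
d=1 and a=2a₀=72 at k=2, so the next step gives (m, d) = (36, 6) again — its k=1 value — and the period has length 2.

[36; 12, 72]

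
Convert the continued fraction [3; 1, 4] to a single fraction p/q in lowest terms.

Using pₖ = aₖpₖ₋₁ + pₖ₋₂ and qₖ = aₖqₖ₋₁ + qₖ₋₂:
  k=0: a=3, p=3, q=1
  k=1: a=1, p=4, q=1
  k=2: a=4, p=19, q=5

19/5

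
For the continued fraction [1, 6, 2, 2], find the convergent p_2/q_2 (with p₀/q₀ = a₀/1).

Using pₖ = aₖpₖ₋₁ + pₖ₋₂, qₖ = aₖqₖ₋₁ + qₖ₋₂ (with p₋₁=1, p₋₂=0, q₋₁=0, q₋₂=1):
  k=0: a=1, p=1, q=1
  k=1: a=6, p=7, q=6
  k=2: a=2, p=15, q=13

15/13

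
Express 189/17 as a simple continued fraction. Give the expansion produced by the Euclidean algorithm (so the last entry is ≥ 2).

189 = 11×17 + 2
17 = 8×2 + 1
2 = 2×1 + 0  (stop)
So 189/17 = [11; 8, 2].

[11; 8, 2]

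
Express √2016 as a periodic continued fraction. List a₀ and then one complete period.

[44; 1, 8, 1, 88]

a₀ = ⌊√2016⌋ = 44.
With m₀=0, d₀=1 and mₖ₊₁ = dₖaₖ − mₖ, dₖ₊₁ = (n − mₖ₊₁²)/dₖ, aₖ₊₁ = ⌊(a₀+mₖ₊₁)/dₖ₊₁⌋:
  k=1: m=44, d=80, a=1
  k=2: m=36, d=9, a=8
  k=3: m=36, d=80, a=1
  k=4: m=44, d=1, a=88
d=1 and a=2a₀=88 at k=4, so the next step gives (m, d) = (44, 80) again — its k=1 value — and the period has length 4.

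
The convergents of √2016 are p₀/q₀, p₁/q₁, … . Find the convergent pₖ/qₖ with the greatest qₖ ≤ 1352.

40365/899

√2016 = [44; 1, 8, 1, 88, …] (period length 4).
Convergents:
  p_0/q_0 = 44/1
  p_1/q_1 = 45/1
  p_2/q_2 = 404/9
  p_3/q_3 = 449/10
  p_4/q_4 = 39916/889
  p_5/q_5 = 40365/899
  p_6/q_6 = 362836/8081
q_5 = 899 ≤ 1352 < 8081 = q_6, so the answer is 40365/899.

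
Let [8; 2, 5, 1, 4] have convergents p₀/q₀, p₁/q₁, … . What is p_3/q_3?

110/13

Using pₖ = aₖpₖ₋₁ + pₖ₋₂, qₖ = aₖqₖ₋₁ + qₖ₋₂ (with p₋₁=1, p₋₂=0, q₋₁=0, q₋₂=1):
  k=0: a=8, p=8, q=1
  k=1: a=2, p=17, q=2
  k=2: a=5, p=93, q=11
  k=3: a=1, p=110, q=13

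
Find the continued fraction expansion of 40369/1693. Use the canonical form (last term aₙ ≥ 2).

[23; 1, 5, 2, 3, 2, 16]

40369 = 23*1693 + 1430
1693 = 1*1430 + 263
1430 = 5*263 + 115
263 = 2*115 + 33
115 = 3*33 + 16
33 = 2*16 + 1
16 = 16*1 + 0  (stop)
So 40369/1693 = [23; 1, 5, 2, 3, 2, 16].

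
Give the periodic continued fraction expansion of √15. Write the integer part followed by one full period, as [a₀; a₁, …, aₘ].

[3; 1, 6]

a₀ = ⌊√15⌋ = 3.
With m₀=0, d₀=1 and mₖ₊₁ = dₖaₖ − mₖ, dₖ₊₁ = (n − mₖ₊₁²)/dₖ, aₖ₊₁ = ⌊(a₀+mₖ₊₁)/dₖ₊₁⌋:
  k=1: m=3, d=6, a=1
  k=2: m=3, d=1, a=6
d=1 and a=2a₀=6 at k=2, so the next step gives (m, d) = (3, 6) again — its k=1 value — and the period has length 2.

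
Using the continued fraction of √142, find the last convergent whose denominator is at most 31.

143/12

√142 = [11; 1, 10, 1, 22, …] (period length 4).
Convergents:
  p_0/q_0 = 11/1
  p_1/q_1 = 12/1
  p_2/q_2 = 131/11
  p_3/q_3 = 143/12
  p_4/q_4 = 3277/275
q_3 = 12 ≤ 31 < 275 = q_4, so the answer is 143/12.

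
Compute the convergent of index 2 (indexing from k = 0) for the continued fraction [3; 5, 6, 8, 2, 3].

Using pₖ = aₖpₖ₋₁ + pₖ₋₂, qₖ = aₖqₖ₋₁ + qₖ₋₂ (with p₋₁=1, p₋₂=0, q₋₁=0, q₋₂=1):
  k=0: a=3, p=3, q=1
  k=1: a=5, p=16, q=5
  k=2: a=6, p=99, q=31

99/31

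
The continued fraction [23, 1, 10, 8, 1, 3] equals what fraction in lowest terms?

Fold from the inside: start with 3/1.
  1 + 1/3 = 4/3
  8 + 3/4 = 35/4
  10 + 4/35 = 354/35
  1 + 35/354 = 389/354
  23 + 354/389 = 9301/389

9301/389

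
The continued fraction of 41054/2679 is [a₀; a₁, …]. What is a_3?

41054 = 15·2679 + 869   →  a_0 = 15
2679 = 3·869 + 72   →  a_1 = 3
869 = 12·72 + 5   →  a_2 = 12
72 = 14·5 + 2   →  a_3 = 14

14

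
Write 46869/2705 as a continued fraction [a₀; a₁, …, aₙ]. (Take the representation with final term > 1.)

46869 = 17×2705 + 884
2705 = 3×884 + 53
884 = 16×53 + 36
53 = 1×36 + 17
36 = 2×17 + 2
17 = 8×2 + 1
2 = 2×1 + 0  (stop)
So 46869/2705 = [17; 3, 16, 1, 2, 8, 2].

[17; 3, 16, 1, 2, 8, 2]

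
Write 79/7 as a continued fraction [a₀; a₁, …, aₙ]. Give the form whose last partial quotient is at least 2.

[11; 3, 2]

79 = 11×7 + 2
7 = 3×2 + 1
2 = 2×1 + 0  (stop)
So 79/7 = [11; 3, 2].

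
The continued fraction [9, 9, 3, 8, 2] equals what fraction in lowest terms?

Fold from the inside: start with 2/1.
  8 + 1/2 = 17/2
  3 + 2/17 = 53/17
  9 + 17/53 = 494/53
  9 + 53/494 = 4499/494

4499/494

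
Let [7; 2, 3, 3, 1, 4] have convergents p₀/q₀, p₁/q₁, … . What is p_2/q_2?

52/7

Using pₖ = aₖpₖ₋₁ + pₖ₋₂, qₖ = aₖqₖ₋₁ + qₖ₋₂ (with p₋₁=1, p₋₂=0, q₋₁=0, q₋₂=1):
  k=0: a=7, p=7, q=1
  k=1: a=2, p=15, q=2
  k=2: a=3, p=52, q=7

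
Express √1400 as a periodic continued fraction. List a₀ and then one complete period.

a₀ = ⌊√1400⌋ = 37.
With m₀=0, d₀=1 and mₖ₊₁ = dₖaₖ − mₖ, dₖ₊₁ = (n − mₖ₊₁²)/dₖ, aₖ₊₁ = ⌊(a₀+mₖ₊₁)/dₖ₊₁⌋:
  k=1: m=37, d=31, a=2
  k=2: m=25, d=25, a=2
  k=3: m=25, d=31, a=2
  k=4: m=37, d=1, a=74
d=1 and a=2a₀=74 at k=4, so the next step gives (m, d) = (37, 31) again — its k=1 value — and the period has length 4.

[37; 2, 2, 2, 74]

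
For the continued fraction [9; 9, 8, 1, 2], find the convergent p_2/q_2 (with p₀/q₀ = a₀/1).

Using pₖ = aₖpₖ₋₁ + pₖ₋₂, qₖ = aₖqₖ₋₁ + qₖ₋₂ (with p₋₁=1, p₋₂=0, q₋₁=0, q₋₂=1):
  k=0: a=9, p=9, q=1
  k=1: a=9, p=82, q=9
  k=2: a=8, p=665, q=73

665/73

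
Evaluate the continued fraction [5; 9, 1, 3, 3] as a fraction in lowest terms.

Using pₖ = aₖpₖ₋₁ + pₖ₋₂ and qₖ = aₖqₖ₋₁ + qₖ₋₂:
  k=0: a=5, p=5, q=1
  k=1: a=9, p=46, q=9
  k=2: a=1, p=51, q=10
  k=3: a=3, p=199, q=39
  k=4: a=3, p=648, q=127

648/127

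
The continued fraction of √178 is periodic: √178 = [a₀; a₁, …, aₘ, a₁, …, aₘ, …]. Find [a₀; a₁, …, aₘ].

[13; 2, 1, 12, 1, 2, 26]

a₀ = ⌊√178⌋ = 13.
With m₀=0, d₀=1 and mₖ₊₁ = dₖaₖ − mₖ, dₖ₊₁ = (n − mₖ₊₁²)/dₖ, aₖ₊₁ = ⌊(a₀+mₖ₊₁)/dₖ₊₁⌋:
  k=1: m=13, d=9, a=2
  k=2: m=5, d=17, a=1
  k=3: m=12, d=2, a=12
  k=4: m=12, d=17, a=1
  k=5: m=5, d=9, a=2
  k=6: m=13, d=1, a=26
d=1 and a=2a₀=26 at k=6, so the next step gives (m, d) = (13, 9) again — its k=1 value — and the period has length 6.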